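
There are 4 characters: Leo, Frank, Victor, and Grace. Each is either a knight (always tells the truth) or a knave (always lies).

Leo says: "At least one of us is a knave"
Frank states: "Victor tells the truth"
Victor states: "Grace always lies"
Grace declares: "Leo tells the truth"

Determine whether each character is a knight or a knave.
Leo is a knight.
Frank is a knave.
Victor is a knave.
Grace is a knight.

Verification:
- Leo (knight) says "At least one of us is a knave" - this is TRUE because Frank and Victor are knaves.
- Frank (knave) says "Victor tells the truth" - this is FALSE (a lie) because Victor is a knave.
- Victor (knave) says "Grace always lies" - this is FALSE (a lie) because Grace is a knight.
- Grace (knight) says "Leo tells the truth" - this is TRUE because Leo is a knight.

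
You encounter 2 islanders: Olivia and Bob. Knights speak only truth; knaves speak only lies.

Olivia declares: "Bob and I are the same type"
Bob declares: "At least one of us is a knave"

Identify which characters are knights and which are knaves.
Olivia is a knave.
Bob is a knight.

Verification:
- Olivia (knave) says "Bob and I are the same type" - this is FALSE (a lie) because Olivia is a knave and Bob is a knight.
- Bob (knight) says "At least one of us is a knave" - this is TRUE because Olivia is a knave.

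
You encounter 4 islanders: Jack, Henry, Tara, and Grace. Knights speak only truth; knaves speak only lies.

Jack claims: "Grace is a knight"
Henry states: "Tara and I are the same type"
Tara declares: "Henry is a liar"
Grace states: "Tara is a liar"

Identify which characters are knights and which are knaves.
Jack is a knave.
Henry is a knave.
Tara is a knight.
Grace is a knave.

Verification:
- Jack (knave) says "Grace is a knight" - this is FALSE (a lie) because Grace is a knave.
- Henry (knave) says "Tara and I are the same type" - this is FALSE (a lie) because Henry is a knave and Tara is a knight.
- Tara (knight) says "Henry is a liar" - this is TRUE because Henry is a knave.
- Grace (knave) says "Tara is a liar" - this is FALSE (a lie) because Tara is a knight.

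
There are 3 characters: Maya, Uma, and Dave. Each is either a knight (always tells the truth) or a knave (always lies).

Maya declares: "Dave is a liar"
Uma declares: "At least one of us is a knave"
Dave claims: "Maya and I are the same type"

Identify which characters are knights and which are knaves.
Maya is a knight.
Uma is a knight.
Dave is a knave.

Verification:
- Maya (knight) says "Dave is a liar" - this is TRUE because Dave is a knave.
- Uma (knight) says "At least one of us is a knave" - this is TRUE because Dave is a knave.
- Dave (knave) says "Maya and I are the same type" - this is FALSE (a lie) because Dave is a knave and Maya is a knight.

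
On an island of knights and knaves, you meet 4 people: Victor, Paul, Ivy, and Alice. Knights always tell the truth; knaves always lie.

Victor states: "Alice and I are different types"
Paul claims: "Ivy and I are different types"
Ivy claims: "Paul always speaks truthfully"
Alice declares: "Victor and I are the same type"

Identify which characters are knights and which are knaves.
Victor is a knight.
Paul is a knave.
Ivy is a knave.
Alice is a knave.

Verification:
- Victor (knight) says "Alice and I are different types" - this is TRUE because Victor is a knight and Alice is a knave.
- Paul (knave) says "Ivy and I are different types" - this is FALSE (a lie) because Paul is a knave and Ivy is a knave.
- Ivy (knave) says "Paul always speaks truthfully" - this is FALSE (a lie) because Paul is a knave.
- Alice (knave) says "Victor and I are the same type" - this is FALSE (a lie) because Alice is a knave and Victor is a knight.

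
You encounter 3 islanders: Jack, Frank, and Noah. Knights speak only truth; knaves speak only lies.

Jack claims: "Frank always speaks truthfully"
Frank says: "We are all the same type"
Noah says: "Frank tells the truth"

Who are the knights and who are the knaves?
Jack is a knight.
Frank is a knight.
Noah is a knight.

Verification:
- Jack (knight) says "Frank always speaks truthfully" - this is TRUE because Frank is a knight.
- Frank (knight) says "We are all the same type" - this is TRUE because Jack, Frank, and Noah are knights.
- Noah (knight) says "Frank tells the truth" - this is TRUE because Frank is a knight.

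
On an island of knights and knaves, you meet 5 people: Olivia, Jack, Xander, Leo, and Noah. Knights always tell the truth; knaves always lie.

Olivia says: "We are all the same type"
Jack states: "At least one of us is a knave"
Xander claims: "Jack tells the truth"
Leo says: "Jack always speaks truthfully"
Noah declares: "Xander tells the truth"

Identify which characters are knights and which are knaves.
Olivia is a knave.
Jack is a knight.
Xander is a knight.
Leo is a knight.
Noah is a knight.

Verification:
- Olivia (knave) says "We are all the same type" - this is FALSE (a lie) because Jack, Xander, Leo, and Noah are knights and Olivia is a knave.
- Jack (knight) says "At least one of us is a knave" - this is TRUE because Olivia is a knave.
- Xander (knight) says "Jack tells the truth" - this is TRUE because Jack is a knight.
- Leo (knight) says "Jack always speaks truthfully" - this is TRUE because Jack is a knight.
- Noah (knight) says "Xander tells the truth" - this is TRUE because Xander is a knight.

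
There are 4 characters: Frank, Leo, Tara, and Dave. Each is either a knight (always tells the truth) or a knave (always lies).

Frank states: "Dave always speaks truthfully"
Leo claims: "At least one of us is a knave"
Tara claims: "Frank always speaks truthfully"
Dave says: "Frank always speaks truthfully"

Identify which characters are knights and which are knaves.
Frank is a knave.
Leo is a knight.
Tara is a knave.
Dave is a knave.

Verification:
- Frank (knave) says "Dave always speaks truthfully" - this is FALSE (a lie) because Dave is a knave.
- Leo (knight) says "At least one of us is a knave" - this is TRUE because Frank, Tara, and Dave are knaves.
- Tara (knave) says "Frank always speaks truthfully" - this is FALSE (a lie) because Frank is a knave.
- Dave (knave) says "Frank always speaks truthfully" - this is FALSE (a lie) because Frank is a knave.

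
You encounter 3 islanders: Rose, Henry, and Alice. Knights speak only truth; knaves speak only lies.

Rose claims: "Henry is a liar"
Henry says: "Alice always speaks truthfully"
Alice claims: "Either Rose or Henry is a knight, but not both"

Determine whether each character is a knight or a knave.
Rose is a knave.
Henry is a knight.
Alice is a knight.

Verification:
- Rose (knave) says "Henry is a liar" - this is FALSE (a lie) because Henry is a knight.
- Henry (knight) says "Alice always speaks truthfully" - this is TRUE because Alice is a knight.
- Alice (knight) says "Either Rose or Henry is a knight, but not both" - this is TRUE because Rose is a knave and Henry is a knight.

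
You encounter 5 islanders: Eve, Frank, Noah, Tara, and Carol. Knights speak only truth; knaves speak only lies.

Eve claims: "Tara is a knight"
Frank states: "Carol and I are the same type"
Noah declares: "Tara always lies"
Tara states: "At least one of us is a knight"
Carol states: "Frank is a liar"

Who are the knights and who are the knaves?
Eve is a knight.
Frank is a knave.
Noah is a knave.
Tara is a knight.
Carol is a knight.

Verification:
- Eve (knight) says "Tara is a knight" - this is TRUE because Tara is a knight.
- Frank (knave) says "Carol and I are the same type" - this is FALSE (a lie) because Frank is a knave and Carol is a knight.
- Noah (knave) says "Tara always lies" - this is FALSE (a lie) because Tara is a knight.
- Tara (knight) says "At least one of us is a knight" - this is TRUE because Eve, Tara, and Carol are knights.
- Carol (knight) says "Frank is a liar" - this is TRUE because Frank is a knave.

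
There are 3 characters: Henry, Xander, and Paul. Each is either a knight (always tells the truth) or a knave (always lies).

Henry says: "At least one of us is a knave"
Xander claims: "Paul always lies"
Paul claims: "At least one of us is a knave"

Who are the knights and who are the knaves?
Henry is a knight.
Xander is a knave.
Paul is a knight.

Verification:
- Henry (knight) says "At least one of us is a knave" - this is TRUE because Xander is a knave.
- Xander (knave) says "Paul always lies" - this is FALSE (a lie) because Paul is a knight.
- Paul (knight) says "At least one of us is a knave" - this is TRUE because Xander is a knave.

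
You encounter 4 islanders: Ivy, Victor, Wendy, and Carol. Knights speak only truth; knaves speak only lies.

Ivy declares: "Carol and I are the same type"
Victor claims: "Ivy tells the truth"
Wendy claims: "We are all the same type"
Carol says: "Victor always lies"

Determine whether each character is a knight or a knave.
Ivy is a knave.
Victor is a knave.
Wendy is a knave.
Carol is a knight.

Verification:
- Ivy (knave) says "Carol and I are the same type" - this is FALSE (a lie) because Ivy is a knave and Carol is a knight.
- Victor (knave) says "Ivy tells the truth" - this is FALSE (a lie) because Ivy is a knave.
- Wendy (knave) says "We are all the same type" - this is FALSE (a lie) because Carol is a knight and Ivy, Victor, and Wendy are knaves.
- Carol (knight) says "Victor always lies" - this is TRUE because Victor is a knave.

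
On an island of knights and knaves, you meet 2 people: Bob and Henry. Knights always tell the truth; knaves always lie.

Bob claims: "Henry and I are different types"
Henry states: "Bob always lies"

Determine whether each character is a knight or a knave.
Bob is a knight.
Henry is a knave.

Verification:
- Bob (knight) says "Henry and I are different types" - this is TRUE because Bob is a knight and Henry is a knave.
- Henry (knave) says "Bob always lies" - this is FALSE (a lie) because Bob is a knight.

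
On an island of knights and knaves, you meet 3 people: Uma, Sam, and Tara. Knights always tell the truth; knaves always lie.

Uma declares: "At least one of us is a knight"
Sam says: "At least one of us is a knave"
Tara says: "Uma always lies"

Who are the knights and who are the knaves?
Uma is a knight.
Sam is a knight.
Tara is a knave.

Verification:
- Uma (knight) says "At least one of us is a knight" - this is TRUE because Uma and Sam are knights.
- Sam (knight) says "At least one of us is a knave" - this is TRUE because Tara is a knave.
- Tara (knave) says "Uma always lies" - this is FALSE (a lie) because Uma is a knight.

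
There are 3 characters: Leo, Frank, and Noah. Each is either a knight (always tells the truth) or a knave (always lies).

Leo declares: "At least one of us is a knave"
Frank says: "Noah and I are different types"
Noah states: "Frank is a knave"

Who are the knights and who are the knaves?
Leo is a knight.
Frank is a knight.
Noah is a knave.

Verification:
- Leo (knight) says "At least one of us is a knave" - this is TRUE because Noah is a knave.
- Frank (knight) says "Noah and I are different types" - this is TRUE because Frank is a knight and Noah is a knave.
- Noah (knave) says "Frank is a knave" - this is FALSE (a lie) because Frank is a knight.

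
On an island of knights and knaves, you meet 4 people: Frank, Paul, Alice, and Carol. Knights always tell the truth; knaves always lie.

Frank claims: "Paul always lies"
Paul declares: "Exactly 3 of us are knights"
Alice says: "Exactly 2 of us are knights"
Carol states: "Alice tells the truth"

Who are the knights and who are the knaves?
Frank is a knight.
Paul is a knave.
Alice is a knave.
Carol is a knave.

Verification:
- Frank (knight) says "Paul always lies" - this is TRUE because Paul is a knave.
- Paul (knave) says "Exactly 3 of us are knights" - this is FALSE (a lie) because there are 1 knights.
- Alice (knave) says "Exactly 2 of us are knights" - this is FALSE (a lie) because there are 1 knights.
- Carol (knave) says "Alice tells the truth" - this is FALSE (a lie) because Alice is a knave.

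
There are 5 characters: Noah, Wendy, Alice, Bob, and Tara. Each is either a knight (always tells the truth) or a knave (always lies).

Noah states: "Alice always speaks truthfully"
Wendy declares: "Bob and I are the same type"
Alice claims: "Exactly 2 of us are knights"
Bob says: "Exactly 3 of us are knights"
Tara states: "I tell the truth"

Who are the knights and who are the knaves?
Noah is a knave.
Wendy is a knight.
Alice is a knave.
Bob is a knight.
Tara is a knight.

Verification:
- Noah (knave) says "Alice always speaks truthfully" - this is FALSE (a lie) because Alice is a knave.
- Wendy (knight) says "Bob and I are the same type" - this is TRUE because Wendy is a knight and Bob is a knight.
- Alice (knave) says "Exactly 2 of us are knights" - this is FALSE (a lie) because there are 3 knights.
- Bob (knight) says "Exactly 3 of us are knights" - this is TRUE because there are 3 knights.
- Tara (knight) says "I tell the truth" - this is TRUE because Tara is a knight.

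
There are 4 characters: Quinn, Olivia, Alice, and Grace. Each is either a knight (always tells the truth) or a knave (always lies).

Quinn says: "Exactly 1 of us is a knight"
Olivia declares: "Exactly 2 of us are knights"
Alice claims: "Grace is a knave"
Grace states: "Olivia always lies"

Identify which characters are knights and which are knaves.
Quinn is a knave.
Olivia is a knight.
Alice is a knight.
Grace is a knave.

Verification:
- Quinn (knave) says "Exactly 1 of us is a knight" - this is FALSE (a lie) because there are 2 knights.
- Olivia (knight) says "Exactly 2 of us are knights" - this is TRUE because there are 2 knights.
- Alice (knight) says "Grace is a knave" - this is TRUE because Grace is a knave.
- Grace (knave) says "Olivia always lies" - this is FALSE (a lie) because Olivia is a knight.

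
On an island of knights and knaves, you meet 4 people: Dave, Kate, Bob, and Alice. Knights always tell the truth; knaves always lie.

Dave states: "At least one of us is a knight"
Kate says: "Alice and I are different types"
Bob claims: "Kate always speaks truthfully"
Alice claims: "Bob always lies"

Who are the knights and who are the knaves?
Dave is a knight.
Kate is a knight.
Bob is a knight.
Alice is a knave.

Verification:
- Dave (knight) says "At least one of us is a knight" - this is TRUE because Dave, Kate, and Bob are knights.
- Kate (knight) says "Alice and I are different types" - this is TRUE because Kate is a knight and Alice is a knave.
- Bob (knight) says "Kate always speaks truthfully" - this is TRUE because Kate is a knight.
- Alice (knave) says "Bob always lies" - this is FALSE (a lie) because Bob is a knight.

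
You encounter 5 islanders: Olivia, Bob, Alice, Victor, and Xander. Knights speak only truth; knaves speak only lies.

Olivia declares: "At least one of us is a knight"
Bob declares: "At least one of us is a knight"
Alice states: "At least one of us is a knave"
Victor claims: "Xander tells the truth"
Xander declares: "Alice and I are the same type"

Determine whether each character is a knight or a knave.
Olivia is a knight.
Bob is a knight.
Alice is a knight.
Victor is a knave.
Xander is a knave.

Verification:
- Olivia (knight) says "At least one of us is a knight" - this is TRUE because Olivia, Bob, and Alice are knights.
- Bob (knight) says "At least one of us is a knight" - this is TRUE because Olivia, Bob, and Alice are knights.
- Alice (knight) says "At least one of us is a knave" - this is TRUE because Victor and Xander are knaves.
- Victor (knave) says "Xander tells the truth" - this is FALSE (a lie) because Xander is a knave.
- Xander (knave) says "Alice and I are the same type" - this is FALSE (a lie) because Xander is a knave and Alice is a knight.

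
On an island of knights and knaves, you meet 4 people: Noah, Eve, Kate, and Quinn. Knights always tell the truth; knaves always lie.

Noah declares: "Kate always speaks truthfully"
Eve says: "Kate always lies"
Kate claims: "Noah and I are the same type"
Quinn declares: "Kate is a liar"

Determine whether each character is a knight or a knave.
Noah is a knight.
Eve is a knave.
Kate is a knight.
Quinn is a knave.

Verification:
- Noah (knight) says "Kate always speaks truthfully" - this is TRUE because Kate is a knight.
- Eve (knave) says "Kate always lies" - this is FALSE (a lie) because Kate is a knight.
- Kate (knight) says "Noah and I are the same type" - this is TRUE because Kate is a knight and Noah is a knight.
- Quinn (knave) says "Kate is a liar" - this is FALSE (a lie) because Kate is a knight.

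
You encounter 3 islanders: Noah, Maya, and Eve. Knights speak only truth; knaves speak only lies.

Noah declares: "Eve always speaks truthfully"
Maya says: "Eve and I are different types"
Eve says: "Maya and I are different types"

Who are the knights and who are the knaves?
Noah is a knave.
Maya is a knave.
Eve is a knave.

Verification:
- Noah (knave) says "Eve always speaks truthfully" - this is FALSE (a lie) because Eve is a knave.
- Maya (knave) says "Eve and I are different types" - this is FALSE (a lie) because Maya is a knave and Eve is a knave.
- Eve (knave) says "Maya and I are different types" - this is FALSE (a lie) because Eve is a knave and Maya is a knave.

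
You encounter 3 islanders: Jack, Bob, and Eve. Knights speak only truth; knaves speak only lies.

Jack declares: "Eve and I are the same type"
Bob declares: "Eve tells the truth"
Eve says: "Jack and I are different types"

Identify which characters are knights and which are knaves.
Jack is a knave.
Bob is a knight.
Eve is a knight.

Verification:
- Jack (knave) says "Eve and I are the same type" - this is FALSE (a lie) because Jack is a knave and Eve is a knight.
- Bob (knight) says "Eve tells the truth" - this is TRUE because Eve is a knight.
- Eve (knight) says "Jack and I are different types" - this is TRUE because Eve is a knight and Jack is a knave.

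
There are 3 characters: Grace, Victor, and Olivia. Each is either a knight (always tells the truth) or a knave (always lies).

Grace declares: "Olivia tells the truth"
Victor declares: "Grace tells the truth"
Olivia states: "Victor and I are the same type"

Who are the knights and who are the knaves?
Grace is a knight.
Victor is a knight.
Olivia is a knight.

Verification:
- Grace (knight) says "Olivia tells the truth" - this is TRUE because Olivia is a knight.
- Victor (knight) says "Grace tells the truth" - this is TRUE because Grace is a knight.
- Olivia (knight) says "Victor and I are the same type" - this is TRUE because Olivia is a knight and Victor is a knight.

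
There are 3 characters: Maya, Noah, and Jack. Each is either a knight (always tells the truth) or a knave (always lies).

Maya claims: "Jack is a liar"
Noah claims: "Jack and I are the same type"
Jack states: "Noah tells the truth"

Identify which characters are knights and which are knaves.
Maya is a knave.
Noah is a knight.
Jack is a knight.

Verification:
- Maya (knave) says "Jack is a liar" - this is FALSE (a lie) because Jack is a knight.
- Noah (knight) says "Jack and I are the same type" - this is TRUE because Noah is a knight and Jack is a knight.
- Jack (knight) says "Noah tells the truth" - this is TRUE because Noah is a knight.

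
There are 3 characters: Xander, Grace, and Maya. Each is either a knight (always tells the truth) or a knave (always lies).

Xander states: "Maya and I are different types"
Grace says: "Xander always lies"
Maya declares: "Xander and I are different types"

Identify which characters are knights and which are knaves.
Xander is a knave.
Grace is a knight.
Maya is a knave.

Verification:
- Xander (knave) says "Maya and I are different types" - this is FALSE (a lie) because Xander is a knave and Maya is a knave.
- Grace (knight) says "Xander always lies" - this is TRUE because Xander is a knave.
- Maya (knave) says "Xander and I are different types" - this is FALSE (a lie) because Maya is a knave and Xander is a knave.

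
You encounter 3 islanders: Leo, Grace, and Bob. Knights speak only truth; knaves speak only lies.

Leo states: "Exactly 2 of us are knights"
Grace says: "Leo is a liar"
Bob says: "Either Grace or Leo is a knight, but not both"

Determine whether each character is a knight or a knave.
Leo is a knight.
Grace is a knave.
Bob is a knight.

Verification:
- Leo (knight) says "Exactly 2 of us are knights" - this is TRUE because there are 2 knights.
- Grace (knave) says "Leo is a liar" - this is FALSE (a lie) because Leo is a knight.
- Bob (knight) says "Either Grace or Leo is a knight, but not both" - this is TRUE because Grace is a knave and Leo is a knight.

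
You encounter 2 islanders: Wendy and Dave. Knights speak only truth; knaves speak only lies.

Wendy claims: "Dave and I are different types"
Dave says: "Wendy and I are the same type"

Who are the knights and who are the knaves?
Wendy is a knight.
Dave is a knave.

Verification:
- Wendy (knight) says "Dave and I are different types" - this is TRUE because Wendy is a knight and Dave is a knave.
- Dave (knave) says "Wendy and I are the same type" - this is FALSE (a lie) because Dave is a knave and Wendy is a knight.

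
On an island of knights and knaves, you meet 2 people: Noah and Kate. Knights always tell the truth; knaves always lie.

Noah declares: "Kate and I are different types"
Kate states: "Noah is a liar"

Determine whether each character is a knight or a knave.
Noah is a knight.
Kate is a knave.

Verification:
- Noah (knight) says "Kate and I are different types" - this is TRUE because Noah is a knight and Kate is a knave.
- Kate (knave) says "Noah is a liar" - this is FALSE (a lie) because Noah is a knight.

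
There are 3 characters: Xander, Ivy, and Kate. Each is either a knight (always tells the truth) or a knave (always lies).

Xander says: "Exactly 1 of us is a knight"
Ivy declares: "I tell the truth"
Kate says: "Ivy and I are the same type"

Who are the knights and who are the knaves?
Xander is a knave.
Ivy is a knight.
Kate is a knight.

Verification:
- Xander (knave) says "Exactly 1 of us is a knight" - this is FALSE (a lie) because there are 2 knights.
- Ivy (knight) says "I tell the truth" - this is TRUE because Ivy is a knight.
- Kate (knight) says "Ivy and I are the same type" - this is TRUE because Kate is a knight and Ivy is a knight.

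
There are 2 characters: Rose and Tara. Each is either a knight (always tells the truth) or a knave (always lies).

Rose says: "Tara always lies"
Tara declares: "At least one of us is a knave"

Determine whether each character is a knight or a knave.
Rose is a knave.
Tara is a knight.

Verification:
- Rose (knave) says "Tara always lies" - this is FALSE (a lie) because Tara is a knight.
- Tara (knight) says "At least one of us is a knave" - this is TRUE because Rose is a knave.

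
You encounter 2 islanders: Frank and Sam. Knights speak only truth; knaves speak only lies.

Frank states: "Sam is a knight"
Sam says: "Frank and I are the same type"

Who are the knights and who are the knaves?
Frank is a knight.
Sam is a knight.

Verification:
- Frank (knight) says "Sam is a knight" - this is TRUE because Sam is a knight.
- Sam (knight) says "Frank and I are the same type" - this is TRUE because Sam is a knight and Frank is a knight.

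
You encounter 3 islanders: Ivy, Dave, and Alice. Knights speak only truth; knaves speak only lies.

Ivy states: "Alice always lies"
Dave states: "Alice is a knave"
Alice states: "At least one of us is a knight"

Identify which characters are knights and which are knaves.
Ivy is a knave.
Dave is a knave.
Alice is a knight.

Verification:
- Ivy (knave) says "Alice always lies" - this is FALSE (a lie) because Alice is a knight.
- Dave (knave) says "Alice is a knave" - this is FALSE (a lie) because Alice is a knight.
- Alice (knight) says "At least one of us is a knight" - this is TRUE because Alice is a knight.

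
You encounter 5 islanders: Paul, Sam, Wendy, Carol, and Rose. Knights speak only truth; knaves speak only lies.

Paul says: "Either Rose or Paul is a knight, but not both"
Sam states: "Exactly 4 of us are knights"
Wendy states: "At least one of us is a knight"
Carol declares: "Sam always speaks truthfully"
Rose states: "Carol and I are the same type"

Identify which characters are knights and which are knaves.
Paul is a knight.
Sam is a knight.
Wendy is a knight.
Carol is a knight.
Rose is a knave.

Verification:
- Paul (knight) says "Either Rose or Paul is a knight, but not both" - this is TRUE because Rose is a knave and Paul is a knight.
- Sam (knight) says "Exactly 4 of us are knights" - this is TRUE because there are 4 knights.
- Wendy (knight) says "At least one of us is a knight" - this is TRUE because Paul, Sam, Wendy, and Carol are knights.
- Carol (knight) says "Sam always speaks truthfully" - this is TRUE because Sam is a knight.
- Rose (knave) says "Carol and I are the same type" - this is FALSE (a lie) because Rose is a knave and Carol is a knight.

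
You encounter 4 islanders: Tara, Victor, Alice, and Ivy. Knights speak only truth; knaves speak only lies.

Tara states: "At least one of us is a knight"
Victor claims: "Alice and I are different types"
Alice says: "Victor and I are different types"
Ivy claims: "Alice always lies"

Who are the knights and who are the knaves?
Tara is a knight.
Victor is a knave.
Alice is a knave.
Ivy is a knight.

Verification:
- Tara (knight) says "At least one of us is a knight" - this is TRUE because Tara and Ivy are knights.
- Victor (knave) says "Alice and I are different types" - this is FALSE (a lie) because Victor is a knave and Alice is a knave.
- Alice (knave) says "Victor and I are different types" - this is FALSE (a lie) because Alice is a knave and Victor is a knave.
- Ivy (knight) says "Alice always lies" - this is TRUE because Alice is a knave.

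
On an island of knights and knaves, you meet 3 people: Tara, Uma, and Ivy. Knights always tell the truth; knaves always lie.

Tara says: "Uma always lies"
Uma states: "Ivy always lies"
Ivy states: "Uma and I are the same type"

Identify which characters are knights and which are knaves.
Tara is a knave.
Uma is a knight.
Ivy is a knave.

Verification:
- Tara (knave) says "Uma always lies" - this is FALSE (a lie) because Uma is a knight.
- Uma (knight) says "Ivy always lies" - this is TRUE because Ivy is a knave.
- Ivy (knave) says "Uma and I are the same type" - this is FALSE (a lie) because Ivy is a knave and Uma is a knight.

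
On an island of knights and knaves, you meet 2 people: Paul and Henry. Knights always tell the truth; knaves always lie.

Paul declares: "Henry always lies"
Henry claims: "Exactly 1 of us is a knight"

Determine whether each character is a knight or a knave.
Paul is a knave.
Henry is a knight.

Verification:
- Paul (knave) says "Henry always lies" - this is FALSE (a lie) because Henry is a knight.
- Henry (knight) says "Exactly 1 of us is a knight" - this is TRUE because there are 1 knights.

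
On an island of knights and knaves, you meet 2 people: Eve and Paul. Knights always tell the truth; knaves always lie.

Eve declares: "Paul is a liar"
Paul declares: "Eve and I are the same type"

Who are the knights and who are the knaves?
Eve is a knight.
Paul is a knave.

Verification:
- Eve (knight) says "Paul is a liar" - this is TRUE because Paul is a knave.
- Paul (knave) says "Eve and I are the same type" - this is FALSE (a lie) because Paul is a knave and Eve is a knight.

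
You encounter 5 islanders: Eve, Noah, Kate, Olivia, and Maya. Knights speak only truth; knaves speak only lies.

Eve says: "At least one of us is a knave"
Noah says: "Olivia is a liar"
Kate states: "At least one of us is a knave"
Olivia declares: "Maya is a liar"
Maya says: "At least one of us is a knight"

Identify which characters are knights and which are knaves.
Eve is a knight.
Noah is a knight.
Kate is a knight.
Olivia is a knave.
Maya is a knight.

Verification:
- Eve (knight) says "At least one of us is a knave" - this is TRUE because Olivia is a knave.
- Noah (knight) says "Olivia is a liar" - this is TRUE because Olivia is a knave.
- Kate (knight) says "At least one of us is a knave" - this is TRUE because Olivia is a knave.
- Olivia (knave) says "Maya is a liar" - this is FALSE (a lie) because Maya is a knight.
- Maya (knight) says "At least one of us is a knight" - this is TRUE because Eve, Noah, Kate, and Maya are knights.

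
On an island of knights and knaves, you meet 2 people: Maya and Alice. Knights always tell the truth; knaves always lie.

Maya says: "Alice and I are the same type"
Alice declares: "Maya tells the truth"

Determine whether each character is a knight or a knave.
Maya is a knight.
Alice is a knight.

Verification:
- Maya (knight) says "Alice and I are the same type" - this is TRUE because Maya is a knight and Alice is a knight.
- Alice (knight) says "Maya tells the truth" - this is TRUE because Maya is a knight.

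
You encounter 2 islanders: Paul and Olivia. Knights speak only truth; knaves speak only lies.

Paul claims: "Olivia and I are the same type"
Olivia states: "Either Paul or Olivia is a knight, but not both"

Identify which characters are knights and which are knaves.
Paul is a knave.
Olivia is a knight.

Verification:
- Paul (knave) says "Olivia and I are the same type" - this is FALSE (a lie) because Paul is a knave and Olivia is a knight.
- Olivia (knight) says "Either Paul or Olivia is a knight, but not both" - this is TRUE because Paul is a knave and Olivia is a knight.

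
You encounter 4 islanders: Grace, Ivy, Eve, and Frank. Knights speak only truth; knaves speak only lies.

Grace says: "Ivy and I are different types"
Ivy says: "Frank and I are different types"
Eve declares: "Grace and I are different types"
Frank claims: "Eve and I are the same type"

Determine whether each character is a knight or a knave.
Grace is a knave.
Ivy is a knave.
Eve is a knight.
Frank is a knave.

Verification:
- Grace (knave) says "Ivy and I are different types" - this is FALSE (a lie) because Grace is a knave and Ivy is a knave.
- Ivy (knave) says "Frank and I are different types" - this is FALSE (a lie) because Ivy is a knave and Frank is a knave.
- Eve (knight) says "Grace and I are different types" - this is TRUE because Eve is a knight and Grace is a knave.
- Frank (knave) says "Eve and I are the same type" - this is FALSE (a lie) because Frank is a knave and Eve is a knight.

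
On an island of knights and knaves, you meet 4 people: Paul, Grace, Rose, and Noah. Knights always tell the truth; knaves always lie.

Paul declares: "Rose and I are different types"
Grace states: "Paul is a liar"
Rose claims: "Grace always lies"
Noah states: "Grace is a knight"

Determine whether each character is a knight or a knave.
Paul is a knave.
Grace is a knight.
Rose is a knave.
Noah is a knight.

Verification:
- Paul (knave) says "Rose and I are different types" - this is FALSE (a lie) because Paul is a knave and Rose is a knave.
- Grace (knight) says "Paul is a liar" - this is TRUE because Paul is a knave.
- Rose (knave) says "Grace always lies" - this is FALSE (a lie) because Grace is a knight.
- Noah (knight) says "Grace is a knight" - this is TRUE because Grace is a knight.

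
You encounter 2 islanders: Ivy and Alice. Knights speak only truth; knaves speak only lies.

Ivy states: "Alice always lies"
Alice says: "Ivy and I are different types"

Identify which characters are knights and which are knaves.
Ivy is a knave.
Alice is a knight.

Verification:
- Ivy (knave) says "Alice always lies" - this is FALSE (a lie) because Alice is a knight.
- Alice (knight) says "Ivy and I are different types" - this is TRUE because Alice is a knight and Ivy is a knave.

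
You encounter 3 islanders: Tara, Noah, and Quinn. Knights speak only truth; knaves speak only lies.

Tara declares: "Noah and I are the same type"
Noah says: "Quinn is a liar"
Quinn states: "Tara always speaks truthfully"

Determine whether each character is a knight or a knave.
Tara is a knave.
Noah is a knight.
Quinn is a knave.

Verification:
- Tara (knave) says "Noah and I are the same type" - this is FALSE (a lie) because Tara is a knave and Noah is a knight.
- Noah (knight) says "Quinn is a liar" - this is TRUE because Quinn is a knave.
- Quinn (knave) says "Tara always speaks truthfully" - this is FALSE (a lie) because Tara is a knave.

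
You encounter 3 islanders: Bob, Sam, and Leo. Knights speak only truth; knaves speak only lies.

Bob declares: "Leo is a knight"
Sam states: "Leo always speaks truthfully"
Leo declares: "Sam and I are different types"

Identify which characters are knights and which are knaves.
Bob is a knave.
Sam is a knave.
Leo is a knave.

Verification:
- Bob (knave) says "Leo is a knight" - this is FALSE (a lie) because Leo is a knave.
- Sam (knave) says "Leo always speaks truthfully" - this is FALSE (a lie) because Leo is a knave.
- Leo (knave) says "Sam and I are different types" - this is FALSE (a lie) because Leo is a knave and Sam is a knave.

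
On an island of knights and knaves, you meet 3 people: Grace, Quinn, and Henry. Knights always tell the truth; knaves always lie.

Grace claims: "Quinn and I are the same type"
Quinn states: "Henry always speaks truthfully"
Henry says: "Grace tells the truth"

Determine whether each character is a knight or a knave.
Grace is a knight.
Quinn is a knight.
Henry is a knight.

Verification:
- Grace (knight) says "Quinn and I are the same type" - this is TRUE because Grace is a knight and Quinn is a knight.
- Quinn (knight) says "Henry always speaks truthfully" - this is TRUE because Henry is a knight.
- Henry (knight) says "Grace tells the truth" - this is TRUE because Grace is a knight.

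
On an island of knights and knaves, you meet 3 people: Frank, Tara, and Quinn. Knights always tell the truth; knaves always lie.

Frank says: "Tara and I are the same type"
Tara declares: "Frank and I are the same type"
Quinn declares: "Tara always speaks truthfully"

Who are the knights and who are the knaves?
Frank is a knight.
Tara is a knight.
Quinn is a knight.

Verification:
- Frank (knight) says "Tara and I are the same type" - this is TRUE because Frank is a knight and Tara is a knight.
- Tara (knight) says "Frank and I are the same type" - this is TRUE because Tara is a knight and Frank is a knight.
- Quinn (knight) says "Tara always speaks truthfully" - this is TRUE because Tara is a knight.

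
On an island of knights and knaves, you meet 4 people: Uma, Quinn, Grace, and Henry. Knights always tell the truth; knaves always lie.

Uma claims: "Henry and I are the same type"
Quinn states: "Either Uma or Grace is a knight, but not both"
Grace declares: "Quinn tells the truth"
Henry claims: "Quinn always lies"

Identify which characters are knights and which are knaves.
Uma is a knave.
Quinn is a knave.
Grace is a knave.
Henry is a knight.

Verification:
- Uma (knave) says "Henry and I are the same type" - this is FALSE (a lie) because Uma is a knave and Henry is a knight.
- Quinn (knave) says "Either Uma or Grace is a knight, but not both" - this is FALSE (a lie) because Uma is a knave and Grace is a knave.
- Grace (knave) says "Quinn tells the truth" - this is FALSE (a lie) because Quinn is a knave.
- Henry (knight) says "Quinn always lies" - this is TRUE because Quinn is a knave.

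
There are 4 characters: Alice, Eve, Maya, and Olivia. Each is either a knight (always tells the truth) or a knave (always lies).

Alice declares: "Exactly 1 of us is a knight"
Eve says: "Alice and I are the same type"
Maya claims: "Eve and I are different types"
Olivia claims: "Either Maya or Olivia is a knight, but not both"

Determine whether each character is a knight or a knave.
Alice is a knight.
Eve is a knave.
Maya is a knave.
Olivia is a knave.

Verification:
- Alice (knight) says "Exactly 1 of us is a knight" - this is TRUE because there are 1 knights.
- Eve (knave) says "Alice and I are the same type" - this is FALSE (a lie) because Eve is a knave and Alice is a knight.
- Maya (knave) says "Eve and I are different types" - this is FALSE (a lie) because Maya is a knave and Eve is a knave.
- Olivia (knave) says "Either Maya or Olivia is a knight, but not both" - this is FALSE (a lie) because Maya is a knave and Olivia is a knave.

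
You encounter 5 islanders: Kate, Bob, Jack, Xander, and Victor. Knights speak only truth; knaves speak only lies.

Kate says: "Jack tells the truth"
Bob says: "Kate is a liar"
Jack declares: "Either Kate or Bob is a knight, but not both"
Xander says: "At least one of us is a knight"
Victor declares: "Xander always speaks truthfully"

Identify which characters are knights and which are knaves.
Kate is a knight.
Bob is a knave.
Jack is a knight.
Xander is a knight.
Victor is a knight.

Verification:
- Kate (knight) says "Jack tells the truth" - this is TRUE because Jack is a knight.
- Bob (knave) says "Kate is a liar" - this is FALSE (a lie) because Kate is a knight.
- Jack (knight) says "Either Kate or Bob is a knight, but not both" - this is TRUE because Kate is a knight and Bob is a knave.
- Xander (knight) says "At least one of us is a knight" - this is TRUE because Kate, Jack, Xander, and Victor are knights.
- Victor (knight) says "Xander always speaks truthfully" - this is TRUE because Xander is a knight.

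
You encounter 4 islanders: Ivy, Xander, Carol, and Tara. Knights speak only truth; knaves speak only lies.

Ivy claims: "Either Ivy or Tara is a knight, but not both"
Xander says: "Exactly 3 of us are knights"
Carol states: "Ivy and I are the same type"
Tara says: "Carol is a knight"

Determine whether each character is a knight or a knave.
Ivy is a knight.
Xander is a knave.
Carol is a knave.
Tara is a knave.

Verification:
- Ivy (knight) says "Either Ivy or Tara is a knight, but not both" - this is TRUE because Ivy is a knight and Tara is a knave.
- Xander (knave) says "Exactly 3 of us are knights" - this is FALSE (a lie) because there are 1 knights.
- Carol (knave) says "Ivy and I are the same type" - this is FALSE (a lie) because Carol is a knave and Ivy is a knight.
- Tara (knave) says "Carol is a knight" - this is FALSE (a lie) because Carol is a knave.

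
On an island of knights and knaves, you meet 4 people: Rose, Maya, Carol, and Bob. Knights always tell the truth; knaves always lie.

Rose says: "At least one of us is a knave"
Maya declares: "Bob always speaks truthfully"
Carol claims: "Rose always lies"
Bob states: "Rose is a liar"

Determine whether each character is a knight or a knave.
Rose is a knight.
Maya is a knave.
Carol is a knave.
Bob is a knave.

Verification:
- Rose (knight) says "At least one of us is a knave" - this is TRUE because Maya, Carol, and Bob are knaves.
- Maya (knave) says "Bob always speaks truthfully" - this is FALSE (a lie) because Bob is a knave.
- Carol (knave) says "Rose always lies" - this is FALSE (a lie) because Rose is a knight.
- Bob (knave) says "Rose is a liar" - this is FALSE (a lie) because Rose is a knight.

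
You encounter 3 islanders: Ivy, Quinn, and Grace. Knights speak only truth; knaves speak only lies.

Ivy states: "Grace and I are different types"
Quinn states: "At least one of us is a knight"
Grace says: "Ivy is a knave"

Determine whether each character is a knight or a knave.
Ivy is a knight.
Quinn is a knight.
Grace is a knave.

Verification:
- Ivy (knight) says "Grace and I are different types" - this is TRUE because Ivy is a knight and Grace is a knave.
- Quinn (knight) says "At least one of us is a knight" - this is TRUE because Ivy and Quinn are knights.
- Grace (knave) says "Ivy is a knave" - this is FALSE (a lie) because Ivy is a knight.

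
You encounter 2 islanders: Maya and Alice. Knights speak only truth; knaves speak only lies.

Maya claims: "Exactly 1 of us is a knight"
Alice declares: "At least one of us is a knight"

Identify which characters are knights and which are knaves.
Maya is a knave.
Alice is a knave.

Verification:
- Maya (knave) says "Exactly 1 of us is a knight" - this is FALSE (a lie) because there are 0 knights.
- Alice (knave) says "At least one of us is a knight" - this is FALSE (a lie) because no one is a knight.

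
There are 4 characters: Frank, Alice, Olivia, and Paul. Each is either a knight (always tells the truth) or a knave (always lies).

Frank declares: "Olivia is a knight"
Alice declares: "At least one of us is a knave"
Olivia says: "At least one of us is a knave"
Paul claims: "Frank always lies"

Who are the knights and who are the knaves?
Frank is a knight.
Alice is a knight.
Olivia is a knight.
Paul is a knave.

Verification:
- Frank (knight) says "Olivia is a knight" - this is TRUE because Olivia is a knight.
- Alice (knight) says "At least one of us is a knave" - this is TRUE because Paul is a knave.
- Olivia (knight) says "At least one of us is a knave" - this is TRUE because Paul is a knave.
- Paul (knave) says "Frank always lies" - this is FALSE (a lie) because Frank is a knight.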